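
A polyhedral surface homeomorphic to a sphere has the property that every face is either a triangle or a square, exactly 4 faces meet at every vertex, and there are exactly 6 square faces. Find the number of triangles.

8

Let x be the number of triangles; then F = 6 + x.
Edge–face incidences: 2E = 4·6 + 3·x = 24 + 3x.
Every vertex has degree 4, so 4V = 2E.
Euler: V − E + F = 2 ⇒ (2E)/4 − E + (6 + x) = 2.
Multiply by 8: 2·(2E) − 4·(2E) + 8·(6 + x) = 16, i.e. 48 + 8x − 2·(24 + 3x) = 16.
Collecting terms: 2x = 16, so x = 8.
Then 2E = 24 + 3·8 = 48, so E = 24, V = 2E/4 = 12, F = 6 + 8 = 14.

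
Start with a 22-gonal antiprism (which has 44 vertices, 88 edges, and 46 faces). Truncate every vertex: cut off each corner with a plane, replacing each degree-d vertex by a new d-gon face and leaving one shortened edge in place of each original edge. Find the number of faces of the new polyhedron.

Truncation replaces each original edge-end by a new vertex, so V′ = 2E = 176.
Each original edge survives, and each old vertex of degree d contributes d new edges; summing degrees gives Σd = 2E, so E′ = E + 2E = 3E = 264.
Each original face survives and each original vertex becomes one new face: F′ = F + V = 90.

90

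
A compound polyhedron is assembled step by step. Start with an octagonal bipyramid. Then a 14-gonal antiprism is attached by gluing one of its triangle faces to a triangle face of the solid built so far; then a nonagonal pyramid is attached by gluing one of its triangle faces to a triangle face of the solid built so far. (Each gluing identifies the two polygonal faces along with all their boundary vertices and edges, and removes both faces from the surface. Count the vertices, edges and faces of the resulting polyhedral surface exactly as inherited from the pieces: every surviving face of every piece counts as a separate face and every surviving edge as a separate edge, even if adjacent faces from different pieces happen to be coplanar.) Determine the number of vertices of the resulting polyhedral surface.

42

An octagonal bipyramid: V=10, E=24, F=16.
Attach a 14-gonal antiprism (V=28, E=56, F=30) along a 3-gon: merge 3 vertices and 3 edges, delete both glued faces → V=35, E=77, F=44.
Attach a nonagonal pyramid (V=10, E=18, F=10) along a 3-gon: merge 3 vertices and 3 edges, delete both glued faces → V=42, E=92, F=52.
Check: V − E + F = 42 − 92 + 52 = 2.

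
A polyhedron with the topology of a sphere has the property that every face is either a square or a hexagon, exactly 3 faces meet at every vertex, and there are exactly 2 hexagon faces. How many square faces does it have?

Let x be the number of squares; then F = 2 + x.
Edge–face incidences: 2E = 6·2 + 4·x = 12 + 4x.
Every vertex has degree 3, so 3V = 2E.
Euler: V − E + F = 2 ⇒ (2E)/3 − E + (2 + x) = 2.
Multiply by 6: 2·(2E) − 3·(2E) + 6·(2 + x) = 12, i.e. 12 + 6x − (12 + 4x) = 12.
Collecting terms: 2x = 12, so x = 6.
Then 2E = 12 + 4·6 = 36, so E = 18, V = 2E/3 = 12, F = 2 + 6 = 8.

6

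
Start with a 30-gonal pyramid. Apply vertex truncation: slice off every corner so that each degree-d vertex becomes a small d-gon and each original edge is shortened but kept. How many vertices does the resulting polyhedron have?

120

The base solid has V = 31, E = 60, F = 31.
Truncation replaces each original edge-end by a new vertex, so V′ = 2E = 120.
Each original edge survives, and each old vertex of degree d contributes d new edges; summing degrees gives Σd = 2E, so E′ = E + 2E = 3E = 180.
Each original face survives and each original vertex becomes one new face: F′ = F + V = 62.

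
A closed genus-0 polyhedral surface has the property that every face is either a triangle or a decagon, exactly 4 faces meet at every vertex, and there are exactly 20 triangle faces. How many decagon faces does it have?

2

Let x be the number of decagons; then F = 20 + x.
Edge–face incidences: 2E = 3·20 + 10·x = 60 + 10x.
Every vertex has degree 4, so 4V = 2E.
Euler: V − E + F = 2 ⇒ (2E)/4 − E + (20 + x) = 2.
Multiply by 8: 2·(2E) − 4·(2E) + 8·(20 + x) = 16, i.e. 160 + 8x − 2·(60 + 10x) = 16.
Collecting terms: −12x + 40 = 16, so −12x = −24, so x = 2.
Then 2E = 60 + 10·2 = 80, so E = 40, V = 2E/4 = 20, F = 20 + 2 = 22.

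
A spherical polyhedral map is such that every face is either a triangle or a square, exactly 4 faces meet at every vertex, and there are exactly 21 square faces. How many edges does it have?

54

Let x be the number of triangles; then F = 21 + x.
Edge–face incidences: 2E = 4·21 + 3·x = 84 + 3x.
Every vertex has degree 4, so 4V = 2E.
Euler: V − E + F = 2 ⇒ (2E)/4 − E + (21 + x) = 2.
Multiply by 8: 2·(2E) − 4·(2E) + 8·(21 + x) = 16, i.e. 168 + 8x − 2·(84 + 3x) = 16.
Collecting terms: 2x = 16, so x = 8.
Then 2E = 84 + 3·8 = 108, so E = 54, V = 2E/4 = 27, F = 21 + 8 = 29.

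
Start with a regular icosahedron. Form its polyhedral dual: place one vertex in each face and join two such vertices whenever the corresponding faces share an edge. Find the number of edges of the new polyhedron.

The base solid has V = 12, E = 30, F = 20.
The dual swaps V and F and preserves E: V′ = F = 20, E′ = E = 30, F′ = V = 12.

30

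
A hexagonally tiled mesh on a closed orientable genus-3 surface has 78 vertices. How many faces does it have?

χ = 2 − 2·3 = -4, and every face is a hexagon so 6F = 2E.
V − E + F = -4 with E = 6F/2 gives 78 − (6/2 − 1)·F = -4, so F = 41 and E = 123.

41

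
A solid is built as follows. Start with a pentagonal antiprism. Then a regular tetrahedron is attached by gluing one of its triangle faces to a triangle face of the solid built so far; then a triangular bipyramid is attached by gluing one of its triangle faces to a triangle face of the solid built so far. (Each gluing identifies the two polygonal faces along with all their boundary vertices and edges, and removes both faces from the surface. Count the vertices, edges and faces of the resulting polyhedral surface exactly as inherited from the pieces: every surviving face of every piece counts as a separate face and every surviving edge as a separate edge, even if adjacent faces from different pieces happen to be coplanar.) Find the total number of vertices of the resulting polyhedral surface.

13

A pentagonal antiprism: V=10, E=20, F=12.
Attach a regular tetrahedron (V=4, E=6, F=4) along a 3-gon: merge 3 vertices and 3 edges, delete both glued faces → V=11, E=23, F=14.
Attach a triangular bipyramid (V=5, E=9, F=6) along a 3-gon: merge 3 vertices and 3 edges, delete both glued faces → V=13, E=29, F=18.
Check: V − E + F = 13 − 29 + 18 = 2.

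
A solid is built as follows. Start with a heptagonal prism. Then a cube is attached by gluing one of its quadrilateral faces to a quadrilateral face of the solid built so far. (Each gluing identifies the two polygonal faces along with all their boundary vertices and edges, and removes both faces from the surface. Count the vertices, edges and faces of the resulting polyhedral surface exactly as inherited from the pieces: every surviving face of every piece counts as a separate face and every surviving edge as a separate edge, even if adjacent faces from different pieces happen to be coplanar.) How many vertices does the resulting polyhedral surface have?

18

A heptagonal prism: V=14, E=21, F=9.
Attach a cube (V=8, E=12, F=6) along a 4-gon: merge 4 vertices and 4 edges, delete both glued faces → V=18, E=29, F=13.
Check: V − E + F = 18 − 29 + 13 = 2.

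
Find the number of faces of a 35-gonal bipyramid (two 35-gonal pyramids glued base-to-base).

A bipyramid over an n-gon has 2n triangular faces and n + 2 vertices: V = 35 + 2 = 37, E = 3·35 = 105, F = 2·35 = 70.

70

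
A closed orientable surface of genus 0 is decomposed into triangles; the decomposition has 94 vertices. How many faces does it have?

184

χ = 2 − 2·0 = 2, and every face is a triangle so 3F = 2E.
V − E + F = 2 with E = 3F/2 gives 94 − (3/2 − 1)·F = 2, so F = 184 and E = 276.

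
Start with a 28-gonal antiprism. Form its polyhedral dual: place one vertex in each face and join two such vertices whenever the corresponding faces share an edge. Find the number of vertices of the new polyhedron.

The base solid has V = 56, E = 112, F = 58.
The dual swaps V and F and preserves E: V′ = F = 58, E′ = E = 112, F′ = V = 56.

58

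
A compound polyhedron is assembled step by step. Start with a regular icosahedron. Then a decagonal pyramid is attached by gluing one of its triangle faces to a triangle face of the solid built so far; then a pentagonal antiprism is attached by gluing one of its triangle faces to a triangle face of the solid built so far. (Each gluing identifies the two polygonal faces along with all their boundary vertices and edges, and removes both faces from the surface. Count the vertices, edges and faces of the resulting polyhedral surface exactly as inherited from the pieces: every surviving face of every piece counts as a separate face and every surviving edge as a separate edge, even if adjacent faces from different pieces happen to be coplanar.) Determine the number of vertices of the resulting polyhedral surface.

A regular icosahedron: V=12, E=30, F=20.
Attach a decagonal pyramid (V=11, E=20, F=11) along a 3-gon: merge 3 vertices and 3 edges, delete both glued faces → V=20, E=47, F=29.
Attach a pentagonal antiprism (V=10, E=20, F=12) along a 3-gon: merge 3 vertices and 3 edges, delete both glued faces → V=27, E=64, F=39.
Check: V − E + F = 27 − 64 + 39 = 2.

27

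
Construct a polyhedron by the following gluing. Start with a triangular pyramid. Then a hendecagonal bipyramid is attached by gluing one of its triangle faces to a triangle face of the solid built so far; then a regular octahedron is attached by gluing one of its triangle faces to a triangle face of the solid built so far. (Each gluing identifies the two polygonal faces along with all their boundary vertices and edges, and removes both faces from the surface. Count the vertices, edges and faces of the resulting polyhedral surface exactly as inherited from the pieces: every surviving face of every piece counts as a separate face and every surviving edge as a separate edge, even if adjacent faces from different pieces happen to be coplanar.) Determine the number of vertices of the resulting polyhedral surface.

A triangular pyramid: V=4, E=6, F=4.
Attach a hendecagonal bipyramid (V=13, E=33, F=22) along a 3-gon: merge 3 vertices and 3 edges, delete both glued faces → V=14, E=36, F=24.
Attach a regular octahedron (V=6, E=12, F=8) along a 3-gon: merge 3 vertices and 3 edges, delete both glued faces → V=17, E=45, F=30.
Check: V − E + F = 17 − 45 + 30 = 2.

17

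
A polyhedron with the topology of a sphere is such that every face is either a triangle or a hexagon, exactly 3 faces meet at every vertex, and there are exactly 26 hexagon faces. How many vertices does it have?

56

Let x be the number of triangles; then F = 26 + x.
Edge–face incidences: 2E = 6·26 + 3·x = 156 + 3x.
Every vertex has degree 3, so 3V = 2E.
Euler: V − E + F = 2 ⇒ (2E)/3 − E + (26 + x) = 2.
Multiply by 6: 2·(2E) − 3·(2E) + 6·(26 + x) = 12, i.e. 156 + 6x − (156 + 3x) = 12.
Collecting terms: 3x = 12, so x = 4.
Then 2E = 156 + 3·4 = 168, so E = 84, V = 2E/3 = 56, F = 26 + 4 = 30.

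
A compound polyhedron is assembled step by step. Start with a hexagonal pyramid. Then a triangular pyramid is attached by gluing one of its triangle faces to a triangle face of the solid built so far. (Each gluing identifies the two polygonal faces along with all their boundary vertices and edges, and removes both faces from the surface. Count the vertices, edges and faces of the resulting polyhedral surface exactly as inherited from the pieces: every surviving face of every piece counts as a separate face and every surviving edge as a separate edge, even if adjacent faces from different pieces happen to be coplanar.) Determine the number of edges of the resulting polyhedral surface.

A hexagonal pyramid: V=7, E=12, F=7.
Attach a triangular pyramid (V=4, E=6, F=4) along a 3-gon: merge 3 vertices and 3 edges, delete both glued faces → V=8, E=15, F=9.
Check: V − E + F = 8 − 15 + 9 = 2.

15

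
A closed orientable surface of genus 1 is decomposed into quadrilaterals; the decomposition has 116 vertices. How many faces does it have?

116

χ = 2 − 2·1 = 0, and every face is a square so 4F = 2E.
V − E + F = 0 with E = 4F/2 gives 116 − (4/2 − 1)·F = 0, so F = 116 and E = 232.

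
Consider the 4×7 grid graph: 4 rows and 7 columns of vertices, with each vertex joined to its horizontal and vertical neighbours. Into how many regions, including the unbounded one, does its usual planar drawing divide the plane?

The grid has V = 4·7 = 28 vertices and E = 4·6 + 7·3 = 45 edges.
F = 2 − V + E = 2 − 28 + 45 = 19.

19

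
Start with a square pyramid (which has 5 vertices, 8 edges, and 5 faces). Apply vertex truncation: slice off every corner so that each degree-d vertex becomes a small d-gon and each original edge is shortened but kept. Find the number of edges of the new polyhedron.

24

Truncation replaces each original edge-end by a new vertex, so V′ = 2E = 16.
Each original edge survives, and each old vertex of degree d contributes d new edges; summing degrees gives Σd = 2E, so E′ = E + 2E = 3E = 24.
Each original face survives and each original vertex becomes one new face: F′ = F + V = 10.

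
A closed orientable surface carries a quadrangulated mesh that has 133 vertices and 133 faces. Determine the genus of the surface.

1

Every face is a square, so 2E = 4·133 = 532, giving E = 266.
χ = V − E + F = 133 − 266 + 133 = 0.
For a closed orientable surface χ = 2 − 2g, so g = (2 − (0))/2 = 1.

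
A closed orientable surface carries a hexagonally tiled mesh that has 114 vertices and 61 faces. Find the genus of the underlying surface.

Every face is a hexagon, so 2E = 6·61 = 366, giving E = 183.
χ = V − E + F = 114 − 183 + 61 = -8.
For a closed orientable surface χ = 2 − 2g, so g = (2 − (-8))/2 = 5.

5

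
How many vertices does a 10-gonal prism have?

A prism on an n-gon has two n-gon bases and n rectangular sides: V = 2·10 = 20, E = 3·10 = 30, F = 10 + 2 = 12.

20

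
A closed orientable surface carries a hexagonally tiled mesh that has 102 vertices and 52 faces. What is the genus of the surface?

2

Every face is a hexagon, so 2E = 6·52 = 312, giving E = 156.
χ = V − E + F = 102 − 156 + 52 = -2.
For a closed orientable surface χ = 2 − 2g, so g = (2 − (-2))/2 = 2.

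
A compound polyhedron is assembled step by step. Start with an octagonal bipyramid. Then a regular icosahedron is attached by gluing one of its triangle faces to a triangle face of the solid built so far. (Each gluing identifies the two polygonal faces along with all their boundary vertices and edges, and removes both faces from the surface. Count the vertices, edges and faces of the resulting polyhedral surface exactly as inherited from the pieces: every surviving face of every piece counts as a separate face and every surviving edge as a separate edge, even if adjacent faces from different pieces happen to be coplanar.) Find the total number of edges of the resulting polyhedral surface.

51

An octagonal bipyramid: V=10, E=24, F=16.
Attach a regular icosahedron (V=12, E=30, F=20) along a 3-gon: merge 3 vertices and 3 edges, delete both glued faces → V=19, E=51, F=34.
Check: V − E + F = 19 − 51 + 34 = 2.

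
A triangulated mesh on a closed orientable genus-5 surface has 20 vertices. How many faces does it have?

56

χ = 2 − 2·5 = -8, and every face is a triangle so 3F = 2E.
V − E + F = -8 with E = 3F/2 gives 20 − (3/2 − 1)·F = -8, so F = 56 and E = 84.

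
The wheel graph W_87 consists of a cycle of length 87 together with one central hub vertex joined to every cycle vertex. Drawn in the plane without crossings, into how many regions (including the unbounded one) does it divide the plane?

W_87 has V = 87 + 1 = 88 vertices and E = 2·87 = 174 edges.
By Euler's formula F = 2 − V + E = 2 − 88 + 174 = 88.

88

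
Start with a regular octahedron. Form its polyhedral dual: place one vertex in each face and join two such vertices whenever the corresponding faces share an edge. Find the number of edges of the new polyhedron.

12

The base solid has V = 6, E = 12, F = 8.
The dual swaps V and F and preserves E: V′ = F = 8, E′ = E = 12, F′ = V = 6.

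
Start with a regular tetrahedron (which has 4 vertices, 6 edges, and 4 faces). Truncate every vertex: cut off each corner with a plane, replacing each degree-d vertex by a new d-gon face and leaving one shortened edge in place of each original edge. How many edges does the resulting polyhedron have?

Truncation replaces each original edge-end by a new vertex, so V′ = 2E = 12.
Each original edge survives, and each old vertex of degree d contributes d new edges; summing degrees gives Σd = 2E, so E′ = E + 2E = 3E = 18.
Each original face survives and each original vertex becomes one new face: F′ = F + V = 8.

18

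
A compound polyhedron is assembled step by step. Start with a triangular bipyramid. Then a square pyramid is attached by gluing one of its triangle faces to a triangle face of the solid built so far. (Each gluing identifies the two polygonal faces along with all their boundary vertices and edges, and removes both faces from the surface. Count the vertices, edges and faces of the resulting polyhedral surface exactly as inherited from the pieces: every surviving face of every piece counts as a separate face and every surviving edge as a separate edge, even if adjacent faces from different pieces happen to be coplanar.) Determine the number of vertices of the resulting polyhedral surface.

A triangular bipyramid: V=5, E=9, F=6.
Attach a square pyramid (V=5, E=8, F=5) along a 3-gon: merge 3 vertices and 3 edges, delete both glued faces → V=7, E=14, F=9.
Check: V − E + F = 7 − 14 + 9 = 2.

7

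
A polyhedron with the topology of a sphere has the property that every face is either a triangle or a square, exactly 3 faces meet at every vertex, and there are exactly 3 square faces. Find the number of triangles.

2

Let x be the number of triangles; then F = 3 + x.
Edge–face incidences: 2E = 4·3 + 3·x = 12 + 3x.
Every vertex has degree 3, so 3V = 2E.
Euler: V − E + F = 2 ⇒ (2E)/3 − E + (3 + x) = 2.
Multiply by 6: 2·(2E) − 3·(2E) + 6·(3 + x) = 12, i.e. 18 + 6x − (12 + 3x) = 12.
Collecting terms: 3x + 6 = 12, so 3x = 6, so x = 2.
Then 2E = 12 + 3·2 = 18, so E = 9, V = 2E/3 = 6, F = 3 + 2 = 5.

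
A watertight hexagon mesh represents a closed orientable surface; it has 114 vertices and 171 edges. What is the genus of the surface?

Every face is a hexagon and each edge borders two faces, so 6F = 2·171, giving F = 57.
χ = V − E + F = 114 − 171 + 57 = 0.
For a closed orientable surface χ = 2 − 2g, so g = (2 − (0))/2 = 1.

1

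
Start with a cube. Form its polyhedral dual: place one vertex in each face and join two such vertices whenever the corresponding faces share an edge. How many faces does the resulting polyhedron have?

The base solid has V = 8, E = 12, F = 6.
The dual swaps V and F and preserves E: V′ = F = 6, E′ = E = 12, F′ = V = 8.

8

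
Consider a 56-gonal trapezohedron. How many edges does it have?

The n-trapezohedron (dual of the n-antiprism) has V = 2·56 + 2 = 114, E = 4·56 = 224, F = 2·56 = 112.

224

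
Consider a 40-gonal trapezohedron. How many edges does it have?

The n-trapezohedron (dual of the n-antiprism) has V = 2·40 + 2 = 82, E = 4·40 = 160, F = 2·40 = 80.

160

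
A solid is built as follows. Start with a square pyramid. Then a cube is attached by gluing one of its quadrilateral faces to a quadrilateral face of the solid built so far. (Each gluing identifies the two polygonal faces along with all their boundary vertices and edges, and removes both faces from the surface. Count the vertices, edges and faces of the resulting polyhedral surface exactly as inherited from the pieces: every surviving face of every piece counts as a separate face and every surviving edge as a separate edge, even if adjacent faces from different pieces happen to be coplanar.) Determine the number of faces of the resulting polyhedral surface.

A square pyramid: V=5, E=8, F=5.
Attach a cube (V=8, E=12, F=6) along a 4-gon: merge 4 vertices and 4 edges, delete both glued faces → V=9, E=16, F=9.
Check: V − E + F = 9 − 16 + 9 = 2.

9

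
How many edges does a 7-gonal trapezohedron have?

The n-trapezohedron (dual of the n-antiprism) has V = 2·7 + 2 = 16, E = 4·7 = 28, F = 2·7 = 14.

28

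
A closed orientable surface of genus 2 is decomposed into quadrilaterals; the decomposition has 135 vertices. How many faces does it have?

χ = 2 − 2·2 = -2, and every face is a square so 4F = 2E.
V − E + F = -2 with E = 4F/2 gives 135 − (4/2 − 1)·F = -2, so F = 137 and E = 274.

137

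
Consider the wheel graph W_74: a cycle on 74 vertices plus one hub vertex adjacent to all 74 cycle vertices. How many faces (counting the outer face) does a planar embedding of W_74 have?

W_74 has V = 74 + 1 = 75 vertices and E = 2·74 = 148 edges.
By Euler's formula F = 2 − V + E = 2 − 75 + 148 = 75.

75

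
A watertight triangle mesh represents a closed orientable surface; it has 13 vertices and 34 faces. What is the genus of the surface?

Every face is a triangle, so 2E = 3·34 = 102, giving E = 51.
χ = V − E + F = 13 − 51 + 34 = -4.
For a closed orientable surface χ = 2 − 2g, so g = (2 − (-4))/2 = 3.

3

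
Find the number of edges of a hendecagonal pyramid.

A pyramid on an n-gon base has one n-gon and n triangles: V = 11 + 1 = 12, E = 2·11 = 22, F = 11 + 1 = 12.

22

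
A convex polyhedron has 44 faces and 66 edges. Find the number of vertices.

Here V − E + F = 2.
V = 2 + E − F = 2 + 66 − 44 = 24.

24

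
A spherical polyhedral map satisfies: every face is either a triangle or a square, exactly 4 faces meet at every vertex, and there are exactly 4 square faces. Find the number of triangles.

8

Let x be the number of triangles; then F = 4 + x.
Edge–face incidences: 2E = 4·4 + 3·x = 16 + 3x.
Every vertex has degree 4, so 4V = 2E.
Euler: V − E + F = 2 ⇒ (2E)/4 − E + (4 + x) = 2.
Multiply by 8: 2·(2E) − 4·(2E) + 8·(4 + x) = 16, i.e. 32 + 8x − 2·(16 + 3x) = 16.
Collecting terms: 2x = 16, so x = 8.
Then 2E = 16 + 3·8 = 40, so E = 20, V = 2E/4 = 10, F = 4 + 8 = 12.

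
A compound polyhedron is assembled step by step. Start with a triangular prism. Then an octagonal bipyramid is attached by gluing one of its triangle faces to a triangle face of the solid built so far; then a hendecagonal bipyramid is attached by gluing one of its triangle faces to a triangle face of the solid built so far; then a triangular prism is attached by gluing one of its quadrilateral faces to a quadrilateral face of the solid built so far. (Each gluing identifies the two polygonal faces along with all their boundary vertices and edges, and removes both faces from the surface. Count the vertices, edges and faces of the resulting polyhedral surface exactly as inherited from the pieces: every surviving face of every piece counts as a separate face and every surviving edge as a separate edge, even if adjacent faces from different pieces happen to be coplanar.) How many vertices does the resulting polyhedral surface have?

25

A triangular prism: V=6, E=9, F=5.
Attach an octagonal bipyramid (V=10, E=24, F=16) along a 3-gon: merge 3 vertices and 3 edges, delete both glued faces → V=13, E=30, F=19.
Attach a hendecagonal bipyramid (V=13, E=33, F=22) along a 3-gon: merge 3 vertices and 3 edges, delete both glued faces → V=23, E=60, F=39.
Attach a triangular prism (V=6, E=9, F=5) along a 4-gon: merge 4 vertices and 4 edges, delete both glued faces → V=25, E=65, F=42.
Check: V − E + F = 25 − 65 + 42 = 2.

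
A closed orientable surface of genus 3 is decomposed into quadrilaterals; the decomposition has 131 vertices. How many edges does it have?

270

χ = 2 − 2·3 = -4, and every face is a square so 4F = 2E.
V − E + F = -4 with E = 4F/2 gives 131 − (4/2 − 1)·F = -4, so F = 135 and E = 270.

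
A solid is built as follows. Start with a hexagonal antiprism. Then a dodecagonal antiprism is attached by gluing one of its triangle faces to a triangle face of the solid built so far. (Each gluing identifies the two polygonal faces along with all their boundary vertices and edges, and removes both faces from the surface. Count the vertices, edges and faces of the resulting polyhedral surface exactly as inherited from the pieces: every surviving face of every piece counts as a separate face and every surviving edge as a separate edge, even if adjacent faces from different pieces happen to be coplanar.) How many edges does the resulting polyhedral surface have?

69

A hexagonal antiprism: V=12, E=24, F=14.
Attach a dodecagonal antiprism (V=24, E=48, F=26) along a 3-gon: merge 3 vertices and 3 edges, delete both glued faces → V=33, E=69, F=38.
Check: V − E + F = 33 − 69 + 38 = 2.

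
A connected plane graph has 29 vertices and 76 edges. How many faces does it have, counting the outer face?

49

Euler's formula for a connected plane graph: V − E + F = 2, so F = 2 − 29 + 76 = 49.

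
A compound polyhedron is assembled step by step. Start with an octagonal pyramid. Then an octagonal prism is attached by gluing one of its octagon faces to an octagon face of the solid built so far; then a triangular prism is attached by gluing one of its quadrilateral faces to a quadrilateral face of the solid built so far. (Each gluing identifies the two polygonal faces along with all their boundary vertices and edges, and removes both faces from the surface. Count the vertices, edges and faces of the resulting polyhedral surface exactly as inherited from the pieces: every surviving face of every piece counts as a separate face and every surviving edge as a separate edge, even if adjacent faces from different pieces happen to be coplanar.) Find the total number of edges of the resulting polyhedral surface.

An octagonal pyramid: V=9, E=16, F=9.
Attach an octagonal prism (V=16, E=24, F=10) along an 8-gon: merge 8 vertices and 8 edges, delete both glued faces → V=17, E=32, F=17.
Attach a triangular prism (V=6, E=9, F=5) along a 4-gon: merge 4 vertices and 4 edges, delete both glued faces → V=19, E=37, F=20.
Check: V − E + F = 19 − 37 + 20 = 2.

37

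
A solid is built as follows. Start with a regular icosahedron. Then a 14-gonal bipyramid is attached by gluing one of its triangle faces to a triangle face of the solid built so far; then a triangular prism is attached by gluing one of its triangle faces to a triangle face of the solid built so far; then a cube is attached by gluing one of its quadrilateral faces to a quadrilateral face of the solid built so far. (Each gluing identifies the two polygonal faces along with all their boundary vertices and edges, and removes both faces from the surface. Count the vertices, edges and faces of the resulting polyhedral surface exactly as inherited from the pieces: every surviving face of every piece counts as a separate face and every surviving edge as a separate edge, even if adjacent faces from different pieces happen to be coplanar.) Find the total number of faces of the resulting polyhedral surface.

A regular icosahedron: V=12, E=30, F=20.
Attach a 14-gonal bipyramid (V=16, E=42, F=28) along a 3-gon: merge 3 vertices and 3 edges, delete both glued faces → V=25, E=69, F=46.
Attach a triangular prism (V=6, E=9, F=5) along a 3-gon: merge 3 vertices and 3 edges, delete both glued faces → V=28, E=75, F=49.
Attach a cube (V=8, E=12, F=6) along a 4-gon: merge 4 vertices and 4 edges, delete both glued faces → V=32, E=83, F=53.
Check: V − E + F = 32 − 83 + 53 = 2.

53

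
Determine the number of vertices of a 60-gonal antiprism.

120

An antiprism on an n-gon has two n-gon caps and 2n triangles: V = 2·60 = 120, E = 4·60 = 240, F = 2·60 + 2 = 122.
Check: V − E + F = 120 − 240 + 122 = 2.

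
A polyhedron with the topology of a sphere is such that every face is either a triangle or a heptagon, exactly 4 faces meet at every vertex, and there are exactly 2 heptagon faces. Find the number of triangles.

14

Let x be the number of triangles; then F = 2 + x.
Edge–face incidences: 2E = 7·2 + 3·x = 14 + 3x.
Every vertex has degree 4, so 4V = 2E.
Euler: V − E + F = 2 ⇒ (2E)/4 − E + (2 + x) = 2.
Multiply by 8: 2·(2E) − 4·(2E) + 8·(2 + x) = 16, i.e. 16 + 8x − 2·(14 + 3x) = 16.
Collecting terms: 2x − 12 = 16, so 2x = 28, so x = 14.
Then 2E = 14 + 3·14 = 56, so E = 28, V = 2E/4 = 14, F = 2 + 14 = 16.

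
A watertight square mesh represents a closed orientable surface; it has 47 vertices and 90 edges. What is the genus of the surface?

0

Every face is a square and each edge borders two faces, so 4F = 2·90, giving F = 45.
χ = V − E + F = 47 − 90 + 45 = 2.
For a closed orientable surface χ = 2 − 2g, so g = (2 − (2))/2 = 0.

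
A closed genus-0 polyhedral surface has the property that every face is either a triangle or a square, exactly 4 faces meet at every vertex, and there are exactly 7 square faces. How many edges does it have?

Let x be the number of triangles; then F = 7 + x.
Edge–face incidences: 2E = 4·7 + 3·x = 28 + 3x.
Every vertex has degree 4, so 4V = 2E.
Euler: V − E + F = 2 ⇒ (2E)/4 − E + (7 + x) = 2.
Multiply by 8: 2·(2E) − 4·(2E) + 8·(7 + x) = 16, i.e. 56 + 8x − 2·(28 + 3x) = 16.
Collecting terms: 2x = 16, so x = 8.
Then 2E = 28 + 3·8 = 52, so E = 26, V = 2E/4 = 13, F = 7 + 8 = 15.

26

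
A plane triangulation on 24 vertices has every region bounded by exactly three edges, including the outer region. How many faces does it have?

44

In a plane triangulation 3F = 2E and V − E + F = 2, so F = 2V − 4 = 2·24 − 4 = 44.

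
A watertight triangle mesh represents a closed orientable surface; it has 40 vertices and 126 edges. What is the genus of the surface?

Every face is a triangle and each edge borders two faces, so 3F = 2·126, giving F = 84.
χ = V − E + F = 40 − 126 + 84 = -2.
For a closed orientable surface χ = 2 − 2g, so g = (2 − (-2))/2 = 2.

2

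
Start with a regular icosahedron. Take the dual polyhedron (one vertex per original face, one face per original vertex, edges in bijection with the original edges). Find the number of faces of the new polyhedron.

The base solid has V = 12, E = 30, F = 20.
The dual swaps V and F and preserves E: V′ = F = 20, E′ = E = 30, F′ = V = 12.

12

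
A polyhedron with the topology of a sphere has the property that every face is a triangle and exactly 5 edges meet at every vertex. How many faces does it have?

20

Each face has 3 edges and each edge borders two faces, so 2E = 3F.
Each vertex has degree 5, so 5V = 2E and hence V = 3F/5.
Euler: V − E + F = 2 ⇒ (3F/5) − (3F/2) + F = 2.
Multiply by 10: (6 − 15 + 10)F = 20, i.e. 1F = 20.
So F = 20, E = 3·20/2 = 30, V = 3·20/5 = 12.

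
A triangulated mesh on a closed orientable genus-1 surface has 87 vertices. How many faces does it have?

χ = 2 − 2·1 = 0, and every face is a triangle so 3F = 2E.
V − E + F = 0 with E = 3F/2 gives 87 − (3/2 − 1)·F = 0, so F = 174 and E = 261.

174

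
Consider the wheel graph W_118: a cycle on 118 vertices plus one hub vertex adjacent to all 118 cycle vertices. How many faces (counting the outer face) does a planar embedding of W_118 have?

119

W_118 has V = 118 + 1 = 119 vertices and E = 2·118 = 236 edges.
By Euler's formula F = 2 − V + E = 2 − 119 + 236 = 119.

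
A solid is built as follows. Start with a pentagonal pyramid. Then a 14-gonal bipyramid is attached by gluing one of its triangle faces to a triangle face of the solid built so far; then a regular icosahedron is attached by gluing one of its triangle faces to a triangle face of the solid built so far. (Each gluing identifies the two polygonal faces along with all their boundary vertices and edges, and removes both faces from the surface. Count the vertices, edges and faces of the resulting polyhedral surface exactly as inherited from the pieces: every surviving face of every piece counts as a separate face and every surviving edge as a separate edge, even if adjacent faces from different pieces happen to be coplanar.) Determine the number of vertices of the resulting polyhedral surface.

A pentagonal pyramid: V=6, E=10, F=6.
Attach a 14-gonal bipyramid (V=16, E=42, F=28) along a 3-gon: merge 3 vertices and 3 edges, delete both glued faces → V=19, E=49, F=32.
Attach a regular icosahedron (V=12, E=30, F=20) along a 3-gon: merge 3 vertices and 3 edges, delete both glued faces → V=28, E=76, F=50.
Check: V − E + F = 28 − 76 + 50 = 2.

28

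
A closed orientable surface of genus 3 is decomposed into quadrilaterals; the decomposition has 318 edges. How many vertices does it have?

155

χ = 2 − 2·3 = -4, and every face is a square so 4F = 2E.
F = 2E/4 = 159. Then V = -4 + E − F = -4 + 318 − 159 = 155.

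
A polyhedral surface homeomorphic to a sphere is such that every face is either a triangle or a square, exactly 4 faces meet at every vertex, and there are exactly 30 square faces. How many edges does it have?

72

Let x be the number of triangles; then F = 30 + x.
Edge–face incidences: 2E = 4·30 + 3·x = 120 + 3x.
Every vertex has degree 4, so 4V = 2E.
Euler: V − E + F = 2 ⇒ (2E)/4 − E + (30 + x) = 2.
Multiply by 8: 2·(2E) − 4·(2E) + 8·(30 + x) = 16, i.e. 240 + 8x − 2·(120 + 3x) = 16.
Collecting terms: 2x = 16, so x = 8.
Then 2E = 120 + 3·8 = 144, so E = 72, V = 2E/4 = 36, F = 30 + 8 = 38.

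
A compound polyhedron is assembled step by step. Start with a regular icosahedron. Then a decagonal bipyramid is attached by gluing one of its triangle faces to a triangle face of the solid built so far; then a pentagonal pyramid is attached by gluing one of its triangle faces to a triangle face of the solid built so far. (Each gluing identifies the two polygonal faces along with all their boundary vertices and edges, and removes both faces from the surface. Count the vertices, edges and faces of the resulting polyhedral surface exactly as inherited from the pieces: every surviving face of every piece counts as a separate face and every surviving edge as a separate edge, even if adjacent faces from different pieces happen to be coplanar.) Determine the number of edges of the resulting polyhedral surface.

64

A regular icosahedron: V=12, E=30, F=20.
Attach a decagonal bipyramid (V=12, E=30, F=20) along a 3-gon: merge 3 vertices and 3 edges, delete both glued faces → V=21, E=57, F=38.
Attach a pentagonal pyramid (V=6, E=10, F=6) along a 3-gon: merge 3 vertices and 3 edges, delete both glued faces → V=24, E=64, F=42.
Check: V − E + F = 24 − 64 + 42 = 2.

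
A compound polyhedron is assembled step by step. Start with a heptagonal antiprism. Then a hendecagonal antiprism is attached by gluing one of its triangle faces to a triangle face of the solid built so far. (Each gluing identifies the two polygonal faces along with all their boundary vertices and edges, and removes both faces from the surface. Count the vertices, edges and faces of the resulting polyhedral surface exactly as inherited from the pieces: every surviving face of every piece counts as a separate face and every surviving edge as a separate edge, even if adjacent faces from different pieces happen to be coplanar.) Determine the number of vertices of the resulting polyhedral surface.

A heptagonal antiprism: V=14, E=28, F=16.
Attach a hendecagonal antiprism (V=22, E=44, F=24) along a 3-gon: merge 3 vertices and 3 edges, delete both glued faces → V=33, E=69, F=38.
Check: V − E + F = 33 − 69 + 38 = 2.

33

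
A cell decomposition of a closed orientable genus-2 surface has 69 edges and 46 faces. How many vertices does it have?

For a closed orientable surface of genus 2, χ = 2 − 2·2 = -2.
V = -2 + E − F = -2 + 69 − 46 = 21.

21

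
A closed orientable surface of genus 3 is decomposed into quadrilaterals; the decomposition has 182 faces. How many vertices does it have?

χ = 2 − 2·3 = -4, and every face is a square so 4F = 2E.
E = 4·182/2 = 364. Then V = -4 + E − F = -4 + 364 − 182 = 178.

178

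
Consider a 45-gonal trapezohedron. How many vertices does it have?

The n-trapezohedron (dual of the n-antiprism) has V = 2·45 + 2 = 92, E = 4·45 = 180, F = 2·45 = 90.
Check: V − E + F = 92 − 180 + 90 = 2.

92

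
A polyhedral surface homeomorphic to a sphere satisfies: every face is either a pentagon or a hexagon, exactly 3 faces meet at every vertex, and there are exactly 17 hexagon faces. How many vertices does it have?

Let x be the number of pentagons; then F = 17 + x.
Edge–face incidences: 2E = 6·17 + 5·x = 102 + 5x.
Every vertex has degree 3, so 3V = 2E.
Euler: V − E + F = 2 ⇒ (2E)/3 − E + (17 + x) = 2.
Multiply by 6: 2·(2E) − 3·(2E) + 6·(17 + x) = 12, i.e. 102 + 6x − (102 + 5x) = 12.
Collecting terms: x = 12.
Then 2E = 102 + 5·12 = 162, so E = 81, V = 2E/3 = 54, F = 17 + 12 = 29.

54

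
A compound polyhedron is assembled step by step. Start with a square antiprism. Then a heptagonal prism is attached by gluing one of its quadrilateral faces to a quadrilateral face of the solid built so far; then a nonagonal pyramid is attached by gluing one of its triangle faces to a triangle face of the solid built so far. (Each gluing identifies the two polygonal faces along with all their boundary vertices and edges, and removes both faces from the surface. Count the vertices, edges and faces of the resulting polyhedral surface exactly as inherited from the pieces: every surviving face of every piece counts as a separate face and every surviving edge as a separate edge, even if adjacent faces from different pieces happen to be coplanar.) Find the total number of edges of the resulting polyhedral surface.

A square antiprism: V=8, E=16, F=10.
Attach a heptagonal prism (V=14, E=21, F=9) along a 4-gon: merge 4 vertices and 4 edges, delete both glued faces → V=18, E=33, F=17.
Attach a nonagonal pyramid (V=10, E=18, F=10) along a 3-gon: merge 3 vertices and 3 edges, delete both glued faces → V=25, E=48, F=25.
Check: V − E + F = 25 − 48 + 25 = 2.

48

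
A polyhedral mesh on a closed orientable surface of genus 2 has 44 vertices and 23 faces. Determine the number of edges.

For a closed orientable surface of genus 2, χ = 2 − 2·2 = -2.
E = V + F − (-2) = 44 + 23 − (-2) = 69.

69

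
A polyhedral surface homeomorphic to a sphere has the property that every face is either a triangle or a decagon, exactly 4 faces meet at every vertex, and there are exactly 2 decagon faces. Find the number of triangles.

20

Let x be the number of triangles; then F = 2 + x.
Edge–face incidences: 2E = 10·2 + 3·x = 20 + 3x.
Every vertex has degree 4, so 4V = 2E.
Euler: V − E + F = 2 ⇒ (2E)/4 − E + (2 + x) = 2.
Multiply by 8: 2·(2E) − 4·(2E) + 8·(2 + x) = 16, i.e. 16 + 8x − 2·(20 + 3x) = 16.
Collecting terms: 2x − 24 = 16, so 2x = 40, so x = 20.
Then 2E = 20 + 3·20 = 80, so E = 40, V = 2E/4 = 20, F = 2 + 20 = 22.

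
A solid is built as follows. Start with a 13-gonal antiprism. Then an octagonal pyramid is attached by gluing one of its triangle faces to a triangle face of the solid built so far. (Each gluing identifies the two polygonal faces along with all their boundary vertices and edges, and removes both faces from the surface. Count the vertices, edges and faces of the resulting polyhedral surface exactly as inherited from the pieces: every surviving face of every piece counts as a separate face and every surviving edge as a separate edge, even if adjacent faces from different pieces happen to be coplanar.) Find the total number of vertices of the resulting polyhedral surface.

A 13-gonal antiprism: V=26, E=52, F=28.
Attach an octagonal pyramid (V=9, E=16, F=9) along a 3-gon: merge 3 vertices and 3 edges, delete both glued faces → V=32, E=65, F=35.
Check: V − E + F = 32 − 65 + 35 = 2.

32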